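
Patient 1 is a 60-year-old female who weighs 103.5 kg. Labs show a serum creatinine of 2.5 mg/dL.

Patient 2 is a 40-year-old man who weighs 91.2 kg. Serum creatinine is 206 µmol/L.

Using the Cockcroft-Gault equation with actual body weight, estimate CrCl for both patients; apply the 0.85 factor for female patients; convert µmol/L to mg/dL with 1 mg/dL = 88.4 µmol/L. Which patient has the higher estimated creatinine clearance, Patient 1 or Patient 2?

Patient 2

Patient 1: CrCl = (140 − 60) × 103.5 / (72 × 2.5) × 0.85 = 8280.0 / 180.00 × 0.85 ≈ 39.1 mL/min
Patient 2: SCr = 206 / 88.4 = 2.33 mg/dL
Patient 2: CrCl = (140 − 40) × 91.2 / (72 × 2.33) = 9120.0 / 167.76 ≈ 54.4 mL/min
39.1 vs 54.4 mL/min → Patient 2 is higher.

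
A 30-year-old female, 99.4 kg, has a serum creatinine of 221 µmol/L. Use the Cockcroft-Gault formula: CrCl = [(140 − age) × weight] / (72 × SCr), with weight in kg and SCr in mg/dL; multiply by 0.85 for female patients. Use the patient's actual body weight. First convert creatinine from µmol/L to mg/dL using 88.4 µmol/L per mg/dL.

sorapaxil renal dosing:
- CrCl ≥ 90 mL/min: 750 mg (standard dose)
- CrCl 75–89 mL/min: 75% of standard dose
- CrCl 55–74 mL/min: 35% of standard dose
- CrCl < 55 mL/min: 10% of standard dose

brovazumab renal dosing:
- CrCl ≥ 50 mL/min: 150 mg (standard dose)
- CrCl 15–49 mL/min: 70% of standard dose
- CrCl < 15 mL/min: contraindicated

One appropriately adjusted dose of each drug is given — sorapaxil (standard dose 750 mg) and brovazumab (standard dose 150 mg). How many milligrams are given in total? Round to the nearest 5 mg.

SCr = 221 / 88.4 = 2.5 mg/dL
CrCl = (140 − 30) × 99.4 / (72 × 2.5) × 0.85 = 10934.0 / 180.00 × 0.85 ≈ 51.6 mL/min
CrCl ≈ 52 mL/min.
sorapaxil: < 55 mL/min → 10% of 750 mg = 75 mg.
brovazumab: ≥ 50 mL/min → 100% of 150 mg = 150 mg.
Total = 75 + 150 = 225 mg.

225 mg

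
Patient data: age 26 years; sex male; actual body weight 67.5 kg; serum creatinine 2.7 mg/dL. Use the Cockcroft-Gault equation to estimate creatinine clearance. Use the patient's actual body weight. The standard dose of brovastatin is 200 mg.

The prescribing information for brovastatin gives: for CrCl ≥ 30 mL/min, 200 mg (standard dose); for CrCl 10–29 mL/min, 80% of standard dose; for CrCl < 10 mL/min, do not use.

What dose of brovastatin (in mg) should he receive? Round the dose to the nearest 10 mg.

CrCl = (140 − 26) × 67.5 / (72 × 2.7) = 7695.0 / 194.40 ≈ 39.6 mL/min
CrCl ≈ 40 mL/min → bracket ≥ 30 mL/min.
100% of 200 mg = 200 mg

200 mg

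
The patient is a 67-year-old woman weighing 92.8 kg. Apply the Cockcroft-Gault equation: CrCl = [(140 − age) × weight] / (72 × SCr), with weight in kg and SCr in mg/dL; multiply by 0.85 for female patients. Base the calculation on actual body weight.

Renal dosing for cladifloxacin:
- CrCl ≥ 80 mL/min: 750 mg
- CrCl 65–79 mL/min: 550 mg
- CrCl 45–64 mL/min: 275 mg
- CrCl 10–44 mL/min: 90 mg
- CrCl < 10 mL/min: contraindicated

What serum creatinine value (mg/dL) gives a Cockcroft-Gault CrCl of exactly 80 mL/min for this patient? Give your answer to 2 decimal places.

Standard dose requires CrCl ≥ 80 mL/min.
Set (140 − 67) × 92.8 × 0.85 / (72 × SCr) = 80
SCr = (140 − 67) × 92.8 × 0.85 / (72 × 80) = 1.000 mg/dL

1.00 mg/dL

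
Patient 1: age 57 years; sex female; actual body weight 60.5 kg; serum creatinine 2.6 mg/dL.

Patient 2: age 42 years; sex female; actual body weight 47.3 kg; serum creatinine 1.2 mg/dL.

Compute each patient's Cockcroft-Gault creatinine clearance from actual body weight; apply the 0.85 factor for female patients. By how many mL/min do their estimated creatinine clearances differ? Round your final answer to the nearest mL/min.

23 mL/min

Patient 1: CrCl = (140 − 57) × 60.5 / (72 × 2.6) × 0.85 = 5021.5 / 187.20 × 0.85 ≈ 22.8 mL/min
Patient 2: CrCl = (140 − 42) × 47.3 / (72 × 1.2) × 0.85 = 4635.4 / 86.40 × 0.85 ≈ 45.6 mL/min
|22.8 − 45.6| = 22.8 mL/min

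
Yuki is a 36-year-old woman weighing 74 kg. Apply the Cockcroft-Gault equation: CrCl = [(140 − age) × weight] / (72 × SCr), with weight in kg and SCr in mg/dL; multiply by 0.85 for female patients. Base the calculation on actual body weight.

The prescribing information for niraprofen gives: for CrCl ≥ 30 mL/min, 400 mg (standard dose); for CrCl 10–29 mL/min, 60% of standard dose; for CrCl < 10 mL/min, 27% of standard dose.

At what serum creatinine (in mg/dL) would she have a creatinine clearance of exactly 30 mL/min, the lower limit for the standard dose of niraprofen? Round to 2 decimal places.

3.03 mg/dL

Standard dose requires CrCl ≥ 30 mL/min.
Set (140 − 36) × 74 × 0.85 / (72 × SCr) = 30
SCr = (140 − 36) × 74 × 0.85 / (72 × 30) = 3.029 mg/dL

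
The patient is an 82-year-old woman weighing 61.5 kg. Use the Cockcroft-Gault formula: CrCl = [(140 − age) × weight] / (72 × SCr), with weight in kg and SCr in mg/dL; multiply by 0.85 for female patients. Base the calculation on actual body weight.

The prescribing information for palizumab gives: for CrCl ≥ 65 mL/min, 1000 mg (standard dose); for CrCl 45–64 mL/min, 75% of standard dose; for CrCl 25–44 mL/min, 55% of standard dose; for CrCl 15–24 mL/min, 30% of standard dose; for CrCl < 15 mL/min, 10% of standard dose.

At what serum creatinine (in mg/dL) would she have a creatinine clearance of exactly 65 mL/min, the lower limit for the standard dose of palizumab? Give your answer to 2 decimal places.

Standard dose requires CrCl ≥ 65 mL/min.
Set (140 − 82) × 61.5 × 0.85 / (72 × SCr) = 65
SCr = (140 − 82) × 61.5 × 0.85 / (72 × 65) = 0.648 mg/dL

0.65 mg/dL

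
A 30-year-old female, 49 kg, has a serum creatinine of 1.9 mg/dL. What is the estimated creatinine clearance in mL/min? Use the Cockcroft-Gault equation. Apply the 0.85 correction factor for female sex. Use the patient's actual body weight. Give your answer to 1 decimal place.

33.5 mL/min

CrCl = (140 − 30) × 49 / (72 × 1.9) × 0.85 = 5390.0 / 136.80 × 0.85 ≈ 33.5 mL/min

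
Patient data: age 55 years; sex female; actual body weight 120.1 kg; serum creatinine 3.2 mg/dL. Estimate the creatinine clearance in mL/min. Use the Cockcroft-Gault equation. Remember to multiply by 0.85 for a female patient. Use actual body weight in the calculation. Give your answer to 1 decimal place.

37.7 mL/min

CrCl = (140 − 55) × 120.1 / (72 × 3.2) × 0.85 = 10208.5 / 230.40 × 0.85 ≈ 37.7 mL/min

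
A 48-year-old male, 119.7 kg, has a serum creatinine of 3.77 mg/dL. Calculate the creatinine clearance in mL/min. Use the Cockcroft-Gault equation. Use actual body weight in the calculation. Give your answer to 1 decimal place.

40.6 mL/min

CrCl = (140 − 48) × 119.7 / (72 × 3.77) = 11012.4 / 271.44 ≈ 40.6 mL/min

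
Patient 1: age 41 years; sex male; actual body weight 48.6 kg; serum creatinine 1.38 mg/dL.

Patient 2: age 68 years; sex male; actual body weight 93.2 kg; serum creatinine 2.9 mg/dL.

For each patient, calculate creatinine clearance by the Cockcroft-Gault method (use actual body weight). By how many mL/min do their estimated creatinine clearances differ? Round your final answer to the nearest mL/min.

16 mL/min

Patient 1: CrCl = (140 − 41) × 48.6 / (72 × 1.38) = 4811.4 / 99.36 ≈ 48.4 mL/min
Patient 2: CrCl = (140 − 68) × 93.2 / (72 × 2.9) = 6710.4 / 208.80 ≈ 32.1 mL/min
|48.4 − 32.1| = 16.3 mL/min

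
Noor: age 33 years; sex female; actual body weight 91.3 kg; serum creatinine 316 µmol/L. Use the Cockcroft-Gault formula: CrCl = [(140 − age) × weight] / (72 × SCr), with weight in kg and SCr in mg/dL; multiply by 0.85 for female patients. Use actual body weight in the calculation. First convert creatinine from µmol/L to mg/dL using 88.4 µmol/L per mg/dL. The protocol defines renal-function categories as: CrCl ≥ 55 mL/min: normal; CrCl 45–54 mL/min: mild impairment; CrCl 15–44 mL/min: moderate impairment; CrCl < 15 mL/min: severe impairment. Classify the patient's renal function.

moderate impairment

SCr = 316 / 88.4 = 3.575 mg/dL
CrCl = (140 − 33) × 91.3 / (72 × 3.575) × 0.85 = 9769.1 / 257.40 × 0.85 ≈ 32.3 mL/min
32 mL/min falls in the 'moderate impairment' range.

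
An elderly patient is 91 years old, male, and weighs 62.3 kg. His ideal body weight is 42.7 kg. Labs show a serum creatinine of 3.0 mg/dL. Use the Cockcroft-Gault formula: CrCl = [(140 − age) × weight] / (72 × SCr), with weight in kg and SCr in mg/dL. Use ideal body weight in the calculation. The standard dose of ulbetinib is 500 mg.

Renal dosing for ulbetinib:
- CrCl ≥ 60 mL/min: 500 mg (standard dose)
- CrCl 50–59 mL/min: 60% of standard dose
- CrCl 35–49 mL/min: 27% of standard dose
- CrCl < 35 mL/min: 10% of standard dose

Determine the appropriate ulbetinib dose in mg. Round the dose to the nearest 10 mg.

CrCl = (140 − 91) × 42.7 / (72 × 3) = 2092.3 / 216.00 ≈ 9.7 mL/min
CrCl ≈ 10 mL/min → bracket < 35 mL/min.
10% of 500 mg = 50 mg

50 mg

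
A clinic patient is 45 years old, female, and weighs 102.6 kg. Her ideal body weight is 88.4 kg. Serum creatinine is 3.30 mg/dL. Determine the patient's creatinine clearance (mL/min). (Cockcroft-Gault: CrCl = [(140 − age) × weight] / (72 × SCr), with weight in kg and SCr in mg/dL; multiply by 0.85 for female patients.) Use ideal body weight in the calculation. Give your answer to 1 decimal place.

30.0 mL/min

CrCl = (140 − 45) × 88.4 / (72 × 3.3) × 0.85 = 8398.0 / 237.60 × 0.85 ≈ 30.0 mL/min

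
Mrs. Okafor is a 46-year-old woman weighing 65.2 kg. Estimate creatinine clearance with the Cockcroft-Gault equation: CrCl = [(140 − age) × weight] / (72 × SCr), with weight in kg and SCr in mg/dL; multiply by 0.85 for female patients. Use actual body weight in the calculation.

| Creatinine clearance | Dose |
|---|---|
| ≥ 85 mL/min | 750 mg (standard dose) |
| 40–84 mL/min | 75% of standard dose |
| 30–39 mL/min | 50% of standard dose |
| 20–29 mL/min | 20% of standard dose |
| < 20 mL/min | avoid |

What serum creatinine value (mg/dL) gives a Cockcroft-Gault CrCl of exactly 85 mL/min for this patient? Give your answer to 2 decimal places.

0.85 mg/dL

Standard dose requires CrCl ≥ 85 mL/min.
Set (140 − 46) × 65.2 × 0.85 / (72 × SCr) = 85
SCr = (140 − 46) × 65.2 × 0.85 / (72 × 85) = 0.851 mg/dL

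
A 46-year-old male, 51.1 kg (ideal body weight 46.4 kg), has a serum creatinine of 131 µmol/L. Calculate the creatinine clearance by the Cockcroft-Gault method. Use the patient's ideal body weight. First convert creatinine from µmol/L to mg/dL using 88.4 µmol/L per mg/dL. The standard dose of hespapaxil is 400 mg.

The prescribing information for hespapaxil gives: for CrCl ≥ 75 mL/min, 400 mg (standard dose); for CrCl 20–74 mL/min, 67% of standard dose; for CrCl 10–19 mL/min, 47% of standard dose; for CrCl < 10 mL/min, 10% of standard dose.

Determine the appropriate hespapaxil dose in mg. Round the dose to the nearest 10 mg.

SCr = 131 / 88.4 = 1.482 mg/dL
CrCl = (140 − 46) × 46.4 / (72 × 1.482) = 4361.6 / 106.70 ≈ 40.9 mL/min
CrCl ≈ 41 mL/min → bracket 20–74 mL/min.
67% of 400 mg = 268 mg → 270 mg

270 mg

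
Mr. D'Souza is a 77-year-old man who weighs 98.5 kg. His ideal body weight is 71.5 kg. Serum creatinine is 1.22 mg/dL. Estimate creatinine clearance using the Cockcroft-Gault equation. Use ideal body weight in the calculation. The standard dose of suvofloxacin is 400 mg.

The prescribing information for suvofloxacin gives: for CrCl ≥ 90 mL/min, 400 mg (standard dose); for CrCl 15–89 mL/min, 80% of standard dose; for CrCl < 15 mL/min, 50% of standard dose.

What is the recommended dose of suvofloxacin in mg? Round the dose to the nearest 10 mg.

320 mg

CrCl = (140 − 77) × 71.5 / (72 × 1.22) = 4504.5 / 87.84 ≈ 51.3 mL/min
CrCl ≈ 51 mL/min → bracket 15–89 mL/min.
80% of 400 mg = 320 mg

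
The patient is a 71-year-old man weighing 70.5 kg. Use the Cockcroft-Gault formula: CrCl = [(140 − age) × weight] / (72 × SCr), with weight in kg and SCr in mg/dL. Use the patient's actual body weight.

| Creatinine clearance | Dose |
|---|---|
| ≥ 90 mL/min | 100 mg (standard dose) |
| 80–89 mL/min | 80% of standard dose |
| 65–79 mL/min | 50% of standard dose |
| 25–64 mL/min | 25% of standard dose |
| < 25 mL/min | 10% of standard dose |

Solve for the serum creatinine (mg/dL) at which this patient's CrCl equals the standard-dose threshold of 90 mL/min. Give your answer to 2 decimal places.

0.75 mg/dL

Standard dose requires CrCl ≥ 90 mL/min.
Set (140 − 71) × 70.5 / (72 × SCr) = 90
SCr = (140 − 71) × 70.5 / (72 × 90) = 0.751 mg/dL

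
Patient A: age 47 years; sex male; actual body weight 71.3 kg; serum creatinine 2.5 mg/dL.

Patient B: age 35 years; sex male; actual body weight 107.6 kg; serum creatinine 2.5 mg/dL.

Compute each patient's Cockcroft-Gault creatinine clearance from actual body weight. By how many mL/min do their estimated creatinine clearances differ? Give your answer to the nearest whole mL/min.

Patient A: CrCl = (140 − 47) × 71.3 / (72 × 2.5) = 6630.9 / 180.00 ≈ 36.8 mL/min
Patient B: CrCl = (140 − 35) × 107.6 / (72 × 2.5) = 11298.0 / 180.00 ≈ 62.8 mL/min
|36.8 − 62.8| = 26.0 mL/min

26 mL/min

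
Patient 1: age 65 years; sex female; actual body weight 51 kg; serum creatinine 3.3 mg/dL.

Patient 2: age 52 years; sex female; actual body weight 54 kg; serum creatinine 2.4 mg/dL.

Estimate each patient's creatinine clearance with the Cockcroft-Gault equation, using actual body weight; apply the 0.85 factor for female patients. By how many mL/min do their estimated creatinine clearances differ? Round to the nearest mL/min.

10 mL/min

Patient 1: CrCl = (140 − 65) × 51 / (72 × 3.3) × 0.85 = 3825.0 / 237.60 × 0.85 ≈ 13.7 mL/min
Patient 2: CrCl = (140 − 52) × 54 / (72 × 2.4) × 0.85 = 4752.0 / 172.80 × 0.85 ≈ 23.4 mL/min
|13.7 − 23.4| = 9.7 mL/min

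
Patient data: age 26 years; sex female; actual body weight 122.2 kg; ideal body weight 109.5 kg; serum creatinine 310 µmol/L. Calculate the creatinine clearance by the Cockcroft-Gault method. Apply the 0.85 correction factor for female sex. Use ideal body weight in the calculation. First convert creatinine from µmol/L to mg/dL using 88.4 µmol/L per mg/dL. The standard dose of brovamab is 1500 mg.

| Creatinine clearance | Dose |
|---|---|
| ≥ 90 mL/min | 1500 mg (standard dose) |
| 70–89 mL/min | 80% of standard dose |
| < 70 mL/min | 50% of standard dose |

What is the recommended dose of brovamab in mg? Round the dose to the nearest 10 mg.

SCr = 310 / 88.4 = 3.507 mg/dL
CrCl = (140 − 26) × 109.5 / (72 × 3.507) × 0.85 = 12483.0 / 252.50 × 0.85 ≈ 42.0 mL/min
CrCl ≈ 42 mL/min → bracket < 70 mL/min.
50% of 1500 mg = 750 mg

750 mg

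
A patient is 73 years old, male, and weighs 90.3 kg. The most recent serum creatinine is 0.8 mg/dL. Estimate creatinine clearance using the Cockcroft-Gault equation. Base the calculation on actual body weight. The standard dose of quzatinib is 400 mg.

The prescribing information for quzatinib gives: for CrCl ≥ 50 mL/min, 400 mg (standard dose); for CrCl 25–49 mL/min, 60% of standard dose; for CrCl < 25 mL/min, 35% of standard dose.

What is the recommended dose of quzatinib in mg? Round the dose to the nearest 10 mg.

CrCl = (140 − 73) × 90.3 / (72 × 0.8) = 6050.1 / 57.60 ≈ 105.0 mL/min
CrCl ≈ 105 mL/min → bracket ≥ 50 mL/min.
100% of 400 mg = 400 mg

400 mg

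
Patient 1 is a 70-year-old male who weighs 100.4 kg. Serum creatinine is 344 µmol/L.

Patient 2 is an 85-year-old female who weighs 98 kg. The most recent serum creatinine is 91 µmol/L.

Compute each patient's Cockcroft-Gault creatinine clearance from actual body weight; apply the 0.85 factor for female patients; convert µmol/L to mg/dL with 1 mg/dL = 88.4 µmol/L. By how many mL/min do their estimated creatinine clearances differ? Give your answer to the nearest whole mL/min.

37 mL/min

Patient 1: SCr = 344 / 88.4 = 3.891 mg/dL
Patient 1: CrCl = (140 − 70) × 100.4 / (72 × 3.891) = 7028.0 / 280.15 ≈ 25.1 mL/min
Patient 2: SCr = 91 / 88.4 = 1.029 mg/dL
Patient 2: CrCl = (140 − 85) × 98 / (72 × 1.029) × 0.85 = 5390.0 / 74.09 × 0.85 ≈ 61.8 mL/min
|25.1 − 61.8| = 36.7 mL/min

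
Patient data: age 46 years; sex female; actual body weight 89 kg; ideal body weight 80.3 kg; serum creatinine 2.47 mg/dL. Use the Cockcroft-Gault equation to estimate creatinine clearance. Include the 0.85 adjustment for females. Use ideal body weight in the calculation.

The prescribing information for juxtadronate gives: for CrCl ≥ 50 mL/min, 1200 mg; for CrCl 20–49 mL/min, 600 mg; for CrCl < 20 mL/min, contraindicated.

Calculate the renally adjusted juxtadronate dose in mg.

CrCl = (140 − 46) × 80.3 / (72 × 2.47) × 0.85 = 7548.2 / 177.84 × 0.85 ≈ 36.1 mL/min
CrCl ≈ 36 mL/min → bracket 20–49 mL/min.
Dose for this bracket: 600 mg.

600 mg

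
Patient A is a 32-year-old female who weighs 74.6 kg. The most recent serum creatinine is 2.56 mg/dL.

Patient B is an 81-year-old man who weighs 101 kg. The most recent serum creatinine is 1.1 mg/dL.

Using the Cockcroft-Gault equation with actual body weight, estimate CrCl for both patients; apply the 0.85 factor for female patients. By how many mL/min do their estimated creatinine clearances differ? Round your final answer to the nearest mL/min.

38 mL/min

Patient A: CrCl = (140 − 32) × 74.6 / (72 × 2.56) × 0.85 = 8056.8 / 184.32 × 0.85 ≈ 37.2 mL/min
Patient B: CrCl = (140 − 81) × 101 / (72 × 1.1) = 5959.0 / 79.20 ≈ 75.2 mL/min
|37.2 − 75.2| = 38.0 mL/min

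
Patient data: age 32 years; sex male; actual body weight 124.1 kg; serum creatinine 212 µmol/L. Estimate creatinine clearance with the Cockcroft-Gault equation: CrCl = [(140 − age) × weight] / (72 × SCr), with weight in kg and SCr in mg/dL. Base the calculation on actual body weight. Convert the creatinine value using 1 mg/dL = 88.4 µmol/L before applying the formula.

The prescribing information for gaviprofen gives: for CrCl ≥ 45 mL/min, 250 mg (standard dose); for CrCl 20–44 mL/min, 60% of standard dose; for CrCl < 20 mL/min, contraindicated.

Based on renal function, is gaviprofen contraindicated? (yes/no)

SCr = 212 / 88.4 = 2.398 mg/dL
CrCl = (140 − 32) × 124.1 / (72 × 2.398) = 13402.8 / 172.66 ≈ 77.6 mL/min
CrCl ≈ 78 mL/min, which is ≥ 20 mL/min.

no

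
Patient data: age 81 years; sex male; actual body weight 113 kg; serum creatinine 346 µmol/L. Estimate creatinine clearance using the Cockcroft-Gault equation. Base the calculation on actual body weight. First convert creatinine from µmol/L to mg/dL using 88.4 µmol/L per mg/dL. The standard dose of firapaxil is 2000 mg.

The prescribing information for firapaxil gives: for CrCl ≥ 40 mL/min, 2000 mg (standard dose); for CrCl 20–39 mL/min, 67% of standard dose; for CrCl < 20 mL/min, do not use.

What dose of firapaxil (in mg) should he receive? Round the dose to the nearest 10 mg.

1340 mg

SCr = 346 / 88.4 = 3.914 mg/dL
CrCl = (140 − 81) × 113 / (72 × 3.914) = 6667.0 / 281.81 ≈ 23.7 mL/min
CrCl ≈ 24 mL/min → bracket 20–39 mL/min.
67% of 2000 mg = 1340 mg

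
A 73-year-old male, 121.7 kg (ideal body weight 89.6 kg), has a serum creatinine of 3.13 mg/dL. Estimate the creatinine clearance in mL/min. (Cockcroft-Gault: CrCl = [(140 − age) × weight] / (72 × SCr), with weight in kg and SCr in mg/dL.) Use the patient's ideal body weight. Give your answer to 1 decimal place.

CrCl = (140 − 73) × 89.6 / (72 × 3.13) = 6003.2 / 225.36 ≈ 26.6 mL/min

26.6 mL/min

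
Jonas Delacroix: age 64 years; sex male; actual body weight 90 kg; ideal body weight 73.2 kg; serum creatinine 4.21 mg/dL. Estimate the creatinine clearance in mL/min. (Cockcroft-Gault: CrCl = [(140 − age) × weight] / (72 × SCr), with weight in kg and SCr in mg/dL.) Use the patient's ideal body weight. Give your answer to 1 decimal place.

CrCl = (140 − 64) × 73.2 / (72 × 4.21) = 5563.2 / 303.12 ≈ 18.4 mL/min

18.4 mL/min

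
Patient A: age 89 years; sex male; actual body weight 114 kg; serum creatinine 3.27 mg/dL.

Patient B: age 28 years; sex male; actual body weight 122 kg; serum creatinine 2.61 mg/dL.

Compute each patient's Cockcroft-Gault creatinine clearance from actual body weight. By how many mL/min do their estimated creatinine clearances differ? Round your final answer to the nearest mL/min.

Patient A: CrCl = (140 − 89) × 114 / (72 × 3.27) = 5814.0 / 235.44 ≈ 24.7 mL/min
Patient B: CrCl = (140 − 28) × 122 / (72 × 2.61) = 13664.0 / 187.92 ≈ 72.7 mL/min
|24.7 − 72.7| = 48.0 mL/min

48 mL/min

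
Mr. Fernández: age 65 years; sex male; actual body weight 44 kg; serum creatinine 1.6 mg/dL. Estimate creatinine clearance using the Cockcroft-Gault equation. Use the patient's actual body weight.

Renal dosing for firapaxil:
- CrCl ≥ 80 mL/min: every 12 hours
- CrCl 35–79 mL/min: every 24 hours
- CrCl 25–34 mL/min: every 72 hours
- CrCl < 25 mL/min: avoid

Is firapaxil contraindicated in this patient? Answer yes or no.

CrCl = (140 − 65) × 44 / (72 × 1.6) = 3300.0 / 115.20 ≈ 28.6 mL/min
CrCl ≈ 29 mL/min, which is ≥ 25 mL/min.

no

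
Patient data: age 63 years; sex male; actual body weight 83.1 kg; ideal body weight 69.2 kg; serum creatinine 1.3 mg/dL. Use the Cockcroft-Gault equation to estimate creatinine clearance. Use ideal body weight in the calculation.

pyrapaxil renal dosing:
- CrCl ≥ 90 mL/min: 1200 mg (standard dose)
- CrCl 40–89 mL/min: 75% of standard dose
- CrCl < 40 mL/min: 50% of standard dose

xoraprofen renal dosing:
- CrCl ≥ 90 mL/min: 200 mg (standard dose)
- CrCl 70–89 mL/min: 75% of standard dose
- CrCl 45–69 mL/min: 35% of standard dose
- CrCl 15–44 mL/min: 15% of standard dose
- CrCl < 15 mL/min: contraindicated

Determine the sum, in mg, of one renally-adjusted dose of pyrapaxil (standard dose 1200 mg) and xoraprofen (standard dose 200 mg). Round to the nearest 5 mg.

CrCl = (140 − 63) × 69.2 / (72 × 1.3) = 5328.4 / 93.60 ≈ 56.9 mL/min
CrCl ≈ 57 mL/min.
pyrapaxil: 40–89 mL/min → 75% of 1200 mg = 900 mg.
xoraprofen: 45–69 mL/min → 35% of 200 mg = 70 mg.
Total = 900 + 70 = 970 mg.

970 mg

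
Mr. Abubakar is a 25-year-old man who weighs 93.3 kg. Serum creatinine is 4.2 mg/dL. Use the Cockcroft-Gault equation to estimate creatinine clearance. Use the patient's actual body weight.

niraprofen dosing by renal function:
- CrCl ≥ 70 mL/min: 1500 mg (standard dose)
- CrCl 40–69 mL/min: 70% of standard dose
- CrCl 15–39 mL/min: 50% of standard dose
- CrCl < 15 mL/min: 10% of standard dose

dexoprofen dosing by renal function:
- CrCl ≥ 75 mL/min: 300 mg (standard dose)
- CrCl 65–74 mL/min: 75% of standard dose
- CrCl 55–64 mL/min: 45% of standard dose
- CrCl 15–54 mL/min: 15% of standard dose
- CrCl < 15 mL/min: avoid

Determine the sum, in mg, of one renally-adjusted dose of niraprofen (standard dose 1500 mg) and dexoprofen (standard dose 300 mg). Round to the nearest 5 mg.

CrCl = (140 − 25) × 93.3 / (72 × 4.2) = 10729.5 / 302.40 ≈ 35.5 mL/min
CrCl ≈ 35 mL/min.
niraprofen: 15–39 mL/min → 50% of 1500 mg = 750 mg.
dexoprofen: 15–54 mL/min → 15% of 300 mg = 45 mg.
Total = 750 + 45 = 795 mg.

795 mg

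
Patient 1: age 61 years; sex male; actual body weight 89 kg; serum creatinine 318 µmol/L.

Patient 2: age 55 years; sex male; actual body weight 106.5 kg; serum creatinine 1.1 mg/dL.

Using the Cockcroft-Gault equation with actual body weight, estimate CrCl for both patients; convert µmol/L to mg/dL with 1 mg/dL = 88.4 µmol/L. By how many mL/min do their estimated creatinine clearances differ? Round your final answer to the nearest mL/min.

Patient 1: SCr = 318 / 88.4 = 3.597 mg/dL
Patient 1: CrCl = (140 − 61) × 89 / (72 × 3.597) = 7031.0 / 258.98 ≈ 27.1 mL/min
Patient 2: CrCl = (140 − 55) × 106.5 / (72 × 1.1) = 9052.5 / 79.20 ≈ 114.3 mL/min
|27.1 − 114.3| = 87.2 mL/min

87 mL/min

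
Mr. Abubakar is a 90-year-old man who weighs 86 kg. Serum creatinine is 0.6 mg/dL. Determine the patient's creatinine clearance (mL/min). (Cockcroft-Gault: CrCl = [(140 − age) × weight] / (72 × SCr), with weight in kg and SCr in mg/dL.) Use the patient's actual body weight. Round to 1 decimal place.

99.5 mL/min

CrCl = (140 − 90) × 86 / (72 × 0.6) = 4300.0 / 43.20 ≈ 99.5 mL/min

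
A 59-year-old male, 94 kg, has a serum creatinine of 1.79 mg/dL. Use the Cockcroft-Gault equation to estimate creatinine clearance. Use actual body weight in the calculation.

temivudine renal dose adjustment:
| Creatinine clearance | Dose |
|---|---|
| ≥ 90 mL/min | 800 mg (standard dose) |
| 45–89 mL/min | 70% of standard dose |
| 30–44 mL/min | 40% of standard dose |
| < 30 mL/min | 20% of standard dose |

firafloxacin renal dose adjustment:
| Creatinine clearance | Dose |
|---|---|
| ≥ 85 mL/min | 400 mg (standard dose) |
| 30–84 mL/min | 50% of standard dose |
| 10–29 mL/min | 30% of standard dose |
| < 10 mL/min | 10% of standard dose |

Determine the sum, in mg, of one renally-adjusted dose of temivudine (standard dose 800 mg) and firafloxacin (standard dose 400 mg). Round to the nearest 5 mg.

CrCl = (140 − 59) × 94 / (72 × 1.79) = 7614.0 / 128.88 ≈ 59.1 mL/min
CrCl ≈ 59 mL/min.
temivudine: 45–89 mL/min → 70% of 800 mg = 560 mg.
firafloxacin: 30–84 mL/min → 50% of 400 mg = 200 mg.
Total = 560 + 200 = 760 mg.

760 mg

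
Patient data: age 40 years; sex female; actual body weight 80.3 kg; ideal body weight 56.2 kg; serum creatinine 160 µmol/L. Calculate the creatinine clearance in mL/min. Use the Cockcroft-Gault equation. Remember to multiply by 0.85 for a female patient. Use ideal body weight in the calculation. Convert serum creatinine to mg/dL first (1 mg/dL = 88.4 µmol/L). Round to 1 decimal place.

SCr = 160 / 88.4 = 1.81 mg/dL
CrCl = (140 − 40) × 56.2 / (72 × 1.81) × 0.85 = 5620.0 / 130.32 × 0.85 ≈ 36.7 mL/min

36.7 mL/min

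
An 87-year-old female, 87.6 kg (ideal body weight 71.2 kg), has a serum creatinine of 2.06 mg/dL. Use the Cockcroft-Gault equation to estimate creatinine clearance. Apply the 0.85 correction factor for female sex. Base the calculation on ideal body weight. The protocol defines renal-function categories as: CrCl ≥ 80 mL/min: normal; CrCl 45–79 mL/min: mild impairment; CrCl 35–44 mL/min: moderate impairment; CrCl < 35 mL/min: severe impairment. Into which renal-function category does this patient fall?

severe impairment

CrCl = (140 − 87) × 71.2 / (72 × 2.06) × 0.85 = 3773.6 / 148.32 × 0.85 ≈ 21.6 mL/min
22 mL/min falls in the 'severe impairment' range.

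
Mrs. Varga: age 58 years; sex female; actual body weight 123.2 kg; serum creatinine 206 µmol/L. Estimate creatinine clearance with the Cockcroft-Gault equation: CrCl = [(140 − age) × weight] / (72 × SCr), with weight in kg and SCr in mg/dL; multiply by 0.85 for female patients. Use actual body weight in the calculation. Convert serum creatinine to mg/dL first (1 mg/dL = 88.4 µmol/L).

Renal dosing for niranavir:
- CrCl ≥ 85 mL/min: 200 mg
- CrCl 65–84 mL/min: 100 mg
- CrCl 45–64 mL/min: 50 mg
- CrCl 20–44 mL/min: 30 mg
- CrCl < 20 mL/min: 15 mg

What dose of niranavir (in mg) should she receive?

SCr = 206 / 88.4 = 2.33 mg/dL
CrCl = (140 − 58) × 123.2 / (72 × 2.33) × 0.85 = 10102.4 / 167.76 × 0.85 ≈ 51.2 mL/min
CrCl ≈ 51 mL/min → bracket 45–64 mL/min.
Dose for this bracket: 50 mg.

50 mg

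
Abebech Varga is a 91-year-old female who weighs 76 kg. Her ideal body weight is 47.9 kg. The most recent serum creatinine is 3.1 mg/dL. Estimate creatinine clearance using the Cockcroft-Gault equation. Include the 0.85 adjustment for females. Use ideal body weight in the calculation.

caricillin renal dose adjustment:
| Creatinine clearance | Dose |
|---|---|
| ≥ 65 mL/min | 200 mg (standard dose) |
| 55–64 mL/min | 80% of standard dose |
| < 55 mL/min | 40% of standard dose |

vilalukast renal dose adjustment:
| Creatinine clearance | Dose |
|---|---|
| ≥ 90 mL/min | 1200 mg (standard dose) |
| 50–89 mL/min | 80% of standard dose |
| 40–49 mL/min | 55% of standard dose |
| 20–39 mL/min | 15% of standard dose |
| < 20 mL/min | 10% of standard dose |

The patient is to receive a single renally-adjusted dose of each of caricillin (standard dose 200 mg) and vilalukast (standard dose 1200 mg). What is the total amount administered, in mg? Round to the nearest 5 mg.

CrCl = (140 − 91) × 47.9 / (72 × 3.1) × 0.85 = 2347.1 / 223.20 × 0.85 ≈ 8.9 mL/min
CrCl ≈ 9 mL/min.
caricillin: < 55 mL/min → 40% of 200 mg = 80 mg.
vilalukast: < 20 mL/min → 10% of 1200 mg = 120 mg.
Total = 80 + 120 = 200 mg.

200 mg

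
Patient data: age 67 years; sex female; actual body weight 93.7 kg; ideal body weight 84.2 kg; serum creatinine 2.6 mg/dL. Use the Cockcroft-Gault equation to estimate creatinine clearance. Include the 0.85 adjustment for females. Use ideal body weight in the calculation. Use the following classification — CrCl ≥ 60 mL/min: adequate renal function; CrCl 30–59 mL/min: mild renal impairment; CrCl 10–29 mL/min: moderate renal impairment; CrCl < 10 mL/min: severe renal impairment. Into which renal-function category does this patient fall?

moderate renal impairment

CrCl = (140 − 67) × 84.2 / (72 × 2.6) × 0.85 = 6146.6 / 187.20 × 0.85 ≈ 27.9 mL/min
28 mL/min falls in the 'moderate renal impairment' range.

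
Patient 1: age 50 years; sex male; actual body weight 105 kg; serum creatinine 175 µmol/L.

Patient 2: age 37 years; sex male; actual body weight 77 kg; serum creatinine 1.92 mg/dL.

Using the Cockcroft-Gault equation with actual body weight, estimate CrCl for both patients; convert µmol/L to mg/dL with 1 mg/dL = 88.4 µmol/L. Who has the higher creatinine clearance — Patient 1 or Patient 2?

Patient 1

Patient 1: SCr = 175 / 88.4 = 1.98 mg/dL
Patient 1: CrCl = (140 − 50) × 105 / (72 × 1.98) = 9450.0 / 142.56 ≈ 66.3 mL/min
Patient 2: CrCl = (140 − 37) × 77 / (72 × 1.92) = 7931.0 / 138.24 ≈ 57.4 mL/min
66.3 vs 57.4 mL/min → Patient 1 is higher.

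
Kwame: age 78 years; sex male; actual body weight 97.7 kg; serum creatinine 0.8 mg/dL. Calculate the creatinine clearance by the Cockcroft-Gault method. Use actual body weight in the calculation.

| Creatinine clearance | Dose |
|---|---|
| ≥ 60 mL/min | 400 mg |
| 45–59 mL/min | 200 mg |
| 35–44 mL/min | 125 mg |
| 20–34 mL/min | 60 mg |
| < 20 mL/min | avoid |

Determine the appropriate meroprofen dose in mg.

CrCl = (140 − 78) × 97.7 / (72 × 0.8) = 6057.4 / 57.60 ≈ 105.2 mL/min
CrCl ≈ 105 mL/min → bracket ≥ 60 mL/min.
Dose for this bracket: 400 mg.

400 mg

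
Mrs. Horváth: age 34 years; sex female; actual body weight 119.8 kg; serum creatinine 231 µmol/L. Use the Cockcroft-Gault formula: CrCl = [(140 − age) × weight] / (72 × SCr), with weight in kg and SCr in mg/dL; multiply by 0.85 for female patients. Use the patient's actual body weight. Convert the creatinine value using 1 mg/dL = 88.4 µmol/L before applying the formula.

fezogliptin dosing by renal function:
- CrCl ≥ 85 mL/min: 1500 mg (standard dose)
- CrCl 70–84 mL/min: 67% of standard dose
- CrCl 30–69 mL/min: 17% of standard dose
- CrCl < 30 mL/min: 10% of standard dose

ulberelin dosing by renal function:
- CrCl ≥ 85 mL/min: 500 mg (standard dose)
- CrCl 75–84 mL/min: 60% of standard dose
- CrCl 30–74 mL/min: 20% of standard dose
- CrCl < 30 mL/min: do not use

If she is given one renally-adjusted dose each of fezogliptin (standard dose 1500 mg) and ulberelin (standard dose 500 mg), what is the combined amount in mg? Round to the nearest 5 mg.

SCr = 231 / 88.4 = 2.613 mg/dL
CrCl = (140 − 34) × 119.8 / (72 × 2.613) × 0.85 = 12698.8 / 188.14 × 0.85 ≈ 57.4 mL/min
CrCl ≈ 57 mL/min.
fezogliptin: 30–69 mL/min → 17% of 1500 mg = 255 mg.
ulberelin: 30–74 mL/min → 20% of 500 mg = 100 mg.
Total = 255 + 100 = 355 mg.

355 mg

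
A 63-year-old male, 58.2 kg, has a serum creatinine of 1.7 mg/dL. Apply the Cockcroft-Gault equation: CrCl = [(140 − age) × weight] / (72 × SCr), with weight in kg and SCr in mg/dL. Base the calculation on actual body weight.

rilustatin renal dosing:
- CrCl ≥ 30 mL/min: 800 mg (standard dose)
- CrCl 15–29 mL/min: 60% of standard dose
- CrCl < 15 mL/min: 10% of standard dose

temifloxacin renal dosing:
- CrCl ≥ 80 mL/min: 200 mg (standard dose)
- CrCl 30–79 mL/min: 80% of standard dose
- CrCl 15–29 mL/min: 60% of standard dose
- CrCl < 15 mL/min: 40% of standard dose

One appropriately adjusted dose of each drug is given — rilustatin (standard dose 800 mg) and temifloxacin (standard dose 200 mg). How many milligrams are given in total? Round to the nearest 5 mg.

CrCl = (140 − 63) × 58.2 / (72 × 1.7) = 4481.4 / 122.40 ≈ 36.6 mL/min
CrCl ≈ 37 mL/min.
rilustatin: ≥ 30 mL/min → 100% of 800 mg = 800 mg.
temifloxacin: 30–79 mL/min → 80% of 200 mg = 160 mg.
Total = 800 + 160 = 960 mg.

960 mg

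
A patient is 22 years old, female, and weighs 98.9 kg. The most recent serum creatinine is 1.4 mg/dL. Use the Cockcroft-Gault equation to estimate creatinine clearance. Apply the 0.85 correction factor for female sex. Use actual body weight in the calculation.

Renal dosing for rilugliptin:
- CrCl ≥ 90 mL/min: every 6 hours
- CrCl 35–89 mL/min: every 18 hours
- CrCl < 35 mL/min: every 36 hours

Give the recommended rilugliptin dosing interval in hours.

every 6 hours

CrCl = (140 − 22) × 98.9 / (72 × 1.4) × 0.85 = 11670.2 / 100.80 × 0.85 ≈ 98.4 mL/min
CrCl ≈ 98 mL/min → bracket ≥ 90 mL/min → every 6 hours.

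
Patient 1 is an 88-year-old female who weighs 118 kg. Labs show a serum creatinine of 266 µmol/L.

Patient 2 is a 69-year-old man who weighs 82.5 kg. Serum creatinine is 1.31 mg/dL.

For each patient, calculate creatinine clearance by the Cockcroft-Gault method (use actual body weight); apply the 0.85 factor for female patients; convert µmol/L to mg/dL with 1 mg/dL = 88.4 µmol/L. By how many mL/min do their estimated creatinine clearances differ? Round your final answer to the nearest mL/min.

38 mL/min

Patient 1: SCr = 266 / 88.4 = 3.009 mg/dL
Patient 1: CrCl = (140 − 88) × 118 / (72 × 3.009) × 0.85 = 6136.0 / 216.65 × 0.85 ≈ 24.1 mL/min
Patient 2: CrCl = (140 − 69) × 82.5 / (72 × 1.31) = 5857.5 / 94.32 ≈ 62.1 mL/min
|24.1 − 62.1| = 38.0 mL/min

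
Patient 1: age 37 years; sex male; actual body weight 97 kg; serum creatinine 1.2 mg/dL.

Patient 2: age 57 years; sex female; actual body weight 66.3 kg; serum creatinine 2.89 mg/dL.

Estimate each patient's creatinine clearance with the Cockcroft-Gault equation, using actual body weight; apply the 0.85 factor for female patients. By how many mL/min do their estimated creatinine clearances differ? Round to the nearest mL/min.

93 mL/min

Patient 1: CrCl = (140 − 37) × 97 / (72 × 1.2) = 9991.0 / 86.40 ≈ 115.6 mL/min
Patient 2: CrCl = (140 − 57) × 66.3 / (72 × 2.89) × 0.85 = 5502.9 / 208.08 × 0.85 ≈ 22.5 mL/min
|115.6 − 22.5| = 93.1 mL/min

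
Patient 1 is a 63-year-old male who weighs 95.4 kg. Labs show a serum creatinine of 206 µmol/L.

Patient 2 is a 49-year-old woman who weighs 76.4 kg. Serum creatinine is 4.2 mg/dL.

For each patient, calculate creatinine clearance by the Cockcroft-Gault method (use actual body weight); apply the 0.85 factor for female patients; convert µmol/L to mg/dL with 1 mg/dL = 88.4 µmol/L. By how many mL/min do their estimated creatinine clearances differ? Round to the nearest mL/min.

Patient 1: SCr = 206 / 88.4 = 2.33 mg/dL
Patient 1: CrCl = (140 − 63) × 95.4 / (72 × 2.33) = 7345.8 / 167.76 ≈ 43.8 mL/min
Patient 2: CrCl = (140 − 49) × 76.4 / (72 × 4.2) × 0.85 = 6952.4 / 302.40 × 0.85 ≈ 19.5 mL/min
|43.8 − 19.5| = 24.3 mL/min

24 mL/min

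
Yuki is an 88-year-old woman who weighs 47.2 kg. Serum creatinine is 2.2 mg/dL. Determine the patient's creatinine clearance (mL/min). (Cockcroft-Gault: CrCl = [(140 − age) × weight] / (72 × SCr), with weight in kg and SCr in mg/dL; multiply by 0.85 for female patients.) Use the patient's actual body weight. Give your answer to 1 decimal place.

13.2 mL/min

CrCl = (140 − 88) × 47.2 / (72 × 2.2) × 0.85 = 2454.4 / 158.40 × 0.85 ≈ 13.2 mL/min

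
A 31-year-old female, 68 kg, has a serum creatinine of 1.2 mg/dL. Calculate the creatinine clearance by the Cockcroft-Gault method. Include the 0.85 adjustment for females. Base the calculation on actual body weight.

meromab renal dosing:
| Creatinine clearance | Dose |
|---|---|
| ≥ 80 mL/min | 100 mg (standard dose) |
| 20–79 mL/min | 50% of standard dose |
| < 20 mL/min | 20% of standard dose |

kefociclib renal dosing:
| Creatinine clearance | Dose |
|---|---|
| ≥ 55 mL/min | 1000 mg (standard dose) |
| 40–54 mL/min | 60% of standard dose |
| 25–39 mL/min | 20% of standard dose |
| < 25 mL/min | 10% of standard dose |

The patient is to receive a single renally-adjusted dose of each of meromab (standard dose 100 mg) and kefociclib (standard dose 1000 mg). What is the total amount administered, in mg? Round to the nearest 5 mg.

1050 mg

CrCl = (140 − 31) × 68 / (72 × 1.2) × 0.85 = 7412.0 / 86.40 × 0.85 ≈ 72.9 mL/min
CrCl ≈ 73 mL/min.
meromab: 20–79 mL/min → 50% of 100 mg = 50 mg.
kefociclib: ≥ 55 mL/min → 100% of 1000 mg = 1000 mg.
Total = 50 + 1000 = 1050 mg.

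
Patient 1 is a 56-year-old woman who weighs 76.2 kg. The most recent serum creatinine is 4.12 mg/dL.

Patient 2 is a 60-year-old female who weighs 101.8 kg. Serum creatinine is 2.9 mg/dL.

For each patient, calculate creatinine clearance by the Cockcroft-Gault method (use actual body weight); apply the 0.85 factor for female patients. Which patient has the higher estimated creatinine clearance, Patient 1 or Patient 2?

Patient 1: CrCl = (140 − 56) × 76.2 / (72 × 4.12) × 0.85 = 6400.8 / 296.64 × 0.85 ≈ 18.3 mL/min
Patient 2: CrCl = (140 − 60) × 101.8 / (72 × 2.9) × 0.85 = 8144.0 / 208.80 × 0.85 ≈ 33.2 mL/min
18.3 vs 33.2 mL/min → Patient 2 is higher.

Patient 2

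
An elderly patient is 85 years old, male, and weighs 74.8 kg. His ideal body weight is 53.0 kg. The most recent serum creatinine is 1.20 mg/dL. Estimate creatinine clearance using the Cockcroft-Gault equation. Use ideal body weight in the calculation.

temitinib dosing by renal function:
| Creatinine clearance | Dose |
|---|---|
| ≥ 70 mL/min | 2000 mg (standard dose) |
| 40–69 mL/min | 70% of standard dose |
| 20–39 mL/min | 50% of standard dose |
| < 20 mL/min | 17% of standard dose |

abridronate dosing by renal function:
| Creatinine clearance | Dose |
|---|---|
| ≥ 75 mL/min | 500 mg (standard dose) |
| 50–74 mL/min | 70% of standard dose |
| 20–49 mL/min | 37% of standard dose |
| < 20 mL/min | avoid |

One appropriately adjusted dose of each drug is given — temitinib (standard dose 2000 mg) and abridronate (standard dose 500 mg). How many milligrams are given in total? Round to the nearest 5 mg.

1185 mg

CrCl = (140 − 85) × 53 / (72 × 1.2) = 2915.0 / 86.40 ≈ 33.7 mL/min
CrCl ≈ 34 mL/min.
temitinib: 20–39 mL/min → 50% of 2000 mg = 1000 mg.
abridronate: 20–49 mL/min → 37% of 500 mg = 185 mg.
Total = 1000 + 185 = 1185 mg.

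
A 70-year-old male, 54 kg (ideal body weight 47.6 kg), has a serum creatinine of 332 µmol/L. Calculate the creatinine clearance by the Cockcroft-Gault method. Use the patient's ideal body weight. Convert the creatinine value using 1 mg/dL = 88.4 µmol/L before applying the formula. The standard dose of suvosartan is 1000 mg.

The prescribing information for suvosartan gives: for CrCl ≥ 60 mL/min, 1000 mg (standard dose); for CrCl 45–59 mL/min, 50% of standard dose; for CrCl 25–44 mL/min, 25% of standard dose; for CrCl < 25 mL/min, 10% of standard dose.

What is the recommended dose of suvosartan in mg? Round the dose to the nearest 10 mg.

SCr = 332 / 88.4 = 3.756 mg/dL
CrCl = (140 − 70) × 47.6 / (72 × 3.756) = 3332.0 / 270.43 ≈ 12.3 mL/min
CrCl ≈ 12 mL/min → bracket < 25 mL/min.
10% of 1000 mg = 100 mg

100 mg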